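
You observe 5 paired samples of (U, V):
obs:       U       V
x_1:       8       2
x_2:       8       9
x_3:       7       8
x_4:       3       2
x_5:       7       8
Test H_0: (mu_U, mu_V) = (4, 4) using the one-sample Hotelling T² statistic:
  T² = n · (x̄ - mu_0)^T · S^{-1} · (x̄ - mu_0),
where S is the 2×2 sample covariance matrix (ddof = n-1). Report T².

Step 1 — sample mean vector:
  mean(U) = (8 + 8 + 7 + 3 + 7) / 5 = 33/5 = 6.6
  mean(V) = (2 + 9 + 8 + 2 + 8) / 5 = 29/5 = 5.8
  x̄ = (6.6, 5.8),  deviation x̄ - mu_0 = (6.6, 5.8) - (4, 4) = (2.6, 1.8).

Step 2 — sample covariance matrix, S[i,j] = (1/(n-1)) · Σ_k (x_{k,i} - mean_i) · (x_{k,j} - mean_j), divisor n-1 = 4:
  S[U,U] = ((1.4)·(1.4) + (1.4)·(1.4) + (0.4)·(0.4) + (-3.6)·(-3.6) + (0.4)·(0.4)) / 4 = 17.2/4 = 4.3
  S[U,V] = ((1.4)·(-3.8) + (1.4)·(3.2) + (0.4)·(2.2) + (-3.6)·(-3.8) + (0.4)·(2.2)) / 4 = 14.6/4 = 3.65
  S[V,V] = ((-3.8)·(-3.8) + (3.2)·(3.2) + (2.2)·(2.2) + (-3.8)·(-3.8) + (2.2)·(2.2)) / 4 = 48.8/4 = 12.2
  S = [[4.3, 3.65],
 [3.65, 12.2]].

Step 3 — invert S. det(S) = 4.3·12.2 - (3.65)² = 39.1375.
  S^{-1} = (1/det) · [[d, -b], [-b, a]] = [[0.3117, -0.0933],
 [-0.0933, 0.1099]].

Step 4 — quadratic form (x̄ - mu_0)^T · S^{-1} · (x̄ - mu_0):
  S^{-1} · (x̄ - mu_0) = (0.6426, -0.0447),
  (x̄ - mu_0)^T · [...] = (2.6)·(0.6426) + (1.8)·(-0.0447) = 1.5903.

Step 5 — scale by n: T² = 5 · 1.5903 = 7.9515.

T² ≈ 7.9515


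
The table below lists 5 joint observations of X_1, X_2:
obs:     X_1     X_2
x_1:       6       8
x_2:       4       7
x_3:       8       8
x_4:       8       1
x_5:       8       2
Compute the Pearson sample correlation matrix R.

Step 1 — column means:
  mean(X_1) = (6 + 4 + 8 + 8 + 8) / 5 = 34/5 = 6.8
  mean(X_2) = (8 + 7 + 8 + 1 + 2) / 5 = 26/5 = 5.2

Step 2 — sample variances and covariances s[i,j] = (1/(n-1)) · Σ_k (x_{k,i} - mean_i) · (x_{k,j} - mean_j), with n-1 = 4:
  s[X_1,X_1] = ((-0.8)·(-0.8) + (-2.8)·(-2.8) + (1.2)·(1.2) + (1.2)·(1.2) + (1.2)·(1.2)) / 4 = 12.8/4 = 3.2
  s[X_1,X_2] = ((-0.8)·(2.8) + (-2.8)·(1.8) + (1.2)·(2.8) + (1.2)·(-4.2) + (1.2)·(-3.2)) / 4 = -12.8/4 = -3.2
  s[X_2,X_2] = ((2.8)·(2.8) + (1.8)·(1.8) + (2.8)·(2.8) + (-4.2)·(-4.2) + (-3.2)·(-3.2)) / 4 = 46.8/4 = 11.7
  Sample standard deviations s_i = √(s[i,i]):
  s(X_1) = √(3.2) = 1.7889
  s(X_2) = √(11.7) = 3.4205

Step 3 — r_{ij} = s_{ij} / (s_i · s_j):
  r[X_1,X_1] = 1 (diagonal).
  r[X_1,X_2] = -3.2 / (1.7889 · 3.4205) = -3.2 / 6.1188 = -0.523
  r[X_2,X_2] = 1 (diagonal).

R is symmetric with unit diagonal. Assembling:

R = [[1, -0.523],
 [-0.523, 1]]


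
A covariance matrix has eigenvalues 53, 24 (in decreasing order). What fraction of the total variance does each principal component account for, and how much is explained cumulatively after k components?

Step 1 — total variance = trace(Sigma) = Σ λ_i = 53 + 24 = 77.

Step 2 — fraction explained by component i = λ_i / Σ λ:
  PC1: 53/77 = 0.6883
  PC2: 24/77 = 0.3117

Step 3 — cumulative fraction after k components = (λ_1 + ... + λ_k) / Σ λ:
  k = 1: 53/77 = 0.6883
  k = 2: (53 + 24)/77 = 77/77 = 1

Summary (fraction, with percent):

explained: PC1 0.6883 (68.83%), PC2 0.3117 (31.17%);  cumulative: 0.6883, 1


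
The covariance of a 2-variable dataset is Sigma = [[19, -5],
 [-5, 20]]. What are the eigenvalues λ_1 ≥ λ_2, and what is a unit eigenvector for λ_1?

Step 1 — characteristic polynomial of 2×2 Sigma:
  det(Sigma - λI) = λ² - trace · λ + det = 0.
  trace = 19 + 20 = 39, det = 19·20 - (-5)² = 355.
Step 2 — discriminant:
  Δ = trace² - 4·det = 1521 - 1420 = 101.
Step 3 — eigenvalues:
  λ = (trace ± √Δ)/2 = (39 ± 10.0499)/2,
  λ_1 = 24.5249,  λ_2 = 14.4751.

Step 4 — unit eigenvector for λ_1: solve (Sigma - λ_1 I)v = 0. First row:
  (19 - 24.5249)·v_x + (-5)·v_y = 0, i.e. (-5.5249)·v_x + (-5)·v_y = 0,
  so v ∝ (b, λ_1 - a) = (-5, 5.5249); multiply by -1 so the first entry is positive: u = (5, -5.5249).
  ||u|| = √((5)² + (-5.5249)²) = √(55.5249) ≈ 7.4515,
  v_1 = u/||u|| ≈ (0.671, -0.7415) (||v_1|| = 1).

λ_1 = 24.5249,  λ_2 = 14.4751;  v_1 ≈ (0.671, -0.7415)


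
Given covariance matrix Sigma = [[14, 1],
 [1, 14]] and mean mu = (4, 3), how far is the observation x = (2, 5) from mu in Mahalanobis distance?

Step 1 — centre the observation: (x - mu) = (-2, 2).

Step 2 — invert Sigma. det(Sigma) = 14·14 - (1)² = 195.
  Sigma^{-1} = (1/det) · [[d, -b], [-b, a]] = [[0.0718, -0.0051],
 [-0.0051, 0.0718]].

Step 3 — form the quadratic (x - mu)^T · Sigma^{-1} · (x - mu):
  Sigma^{-1} · (x - mu) = (-0.1538, 0.1538).
  (x - mu)^T · [Sigma^{-1} · (x - mu)] = (-2)·(-0.1538) + (2)·(0.1538) = 0.6154.

Step 4 — take square root: d = √(0.6154) ≈ 0.7845.

d(x, mu) = √(0.6154) ≈ 0.7845


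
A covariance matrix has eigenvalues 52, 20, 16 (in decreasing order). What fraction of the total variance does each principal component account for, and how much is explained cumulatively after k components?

Step 1 — total variance = trace(Sigma) = Σ λ_i = 52 + 20 + 16 = 88.

Step 2 — fraction explained by component i = λ_i / Σ λ:
  PC1: 52/88 = 0.5909
  PC2: 20/88 = 0.2273
  PC3: 16/88 = 0.1818

Step 3 — cumulative fraction after k components = (λ_1 + ... + λ_k) / Σ λ:
  k = 1: 52/88 = 0.5909
  k = 2: (52 + 20)/88 = 72/88 = 0.8182
  k = 3: (52 + 20 + 16)/88 = 88/88 = 1

Summary (fraction, with percent):

explained: PC1 0.5909 (59.09%), PC2 0.2273 (22.73%), PC3 0.1818 (18.18%);  cumulative: 0.5909, 0.8182, 1


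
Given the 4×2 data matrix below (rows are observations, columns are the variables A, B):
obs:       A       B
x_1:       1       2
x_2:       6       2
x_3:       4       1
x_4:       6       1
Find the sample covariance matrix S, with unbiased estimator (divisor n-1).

Step 1 — column means:
  mean(A) = (1 + 6 + 4 + 6) / 4 = 17/4 = 4.25
  mean(B) = (2 + 2 + 1 + 1) / 4 = 6/4 = 1.5

Step 2 — sample covariance S[i,j] = (1/(n-1)) · Σ_k (x_{k,i} - mean_i) · (x_{k,j} - mean_j), with n-1 = 3.
  S[A,A] = ((-3.25)·(-3.25) + (1.75)·(1.75) + (-0.25)·(-0.25) + (1.75)·(1.75)) / 3 = 16.75/3 = 5.5833
  S[A,B] = ((-3.25)·(0.5) + (1.75)·(0.5) + (-0.25)·(-0.5) + (1.75)·(-0.5)) / 3 = -1.5/3 = -0.5
  S[B,B] = ((0.5)·(0.5) + (0.5)·(0.5) + (-0.5)·(-0.5) + (-0.5)·(-0.5)) / 3 = 1/3 = 0.3333

S is symmetric (S[j,i] = S[i,j]). Assembling:

S = [[5.5833, -0.5],
 [-0.5, 0.3333]]


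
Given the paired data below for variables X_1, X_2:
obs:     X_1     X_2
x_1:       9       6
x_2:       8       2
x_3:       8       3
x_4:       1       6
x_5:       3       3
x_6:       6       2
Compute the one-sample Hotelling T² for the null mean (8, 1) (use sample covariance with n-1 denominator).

Step 1 — sample mean vector:
  mean(X_1) = (9 + 8 + 8 + 1 + 3 + 6) / 6 = 35/6 = 5.8333
  mean(X_2) = (6 + 2 + 3 + 6 + 3 + 2) / 6 = 22/6 = 3.6667
  x̄ = (5.8333, 3.6667),  deviation x̄ - mu_0 = (5.8333, 3.6667) - (8, 1) = (-2.1667, 2.6667).

Step 2 — sample covariance matrix, S[i,j] = (1/(n-1)) · Σ_k (x_{k,i} - mean_i) · (x_{k,j} - mean_j), divisor n-1 = 5:
  S[X_1,X_1] = ((3.1667)·(3.1667) + (2.1667)·(2.1667) + (2.1667)·(2.1667) + (-4.8333)·(-4.8333) + (-2.8333)·(-2.8333) + (0.1667)·(0.1667)) / 5 = 50.8333/5 = 10.1667
  S[X_1,X_2] = ((3.1667)·(2.3333) + (2.1667)·(-1.6667) + (2.1667)·(-0.6667) + (-4.8333)·(2.3333) + (-2.8333)·(-0.6667) + (0.1667)·(-1.6667)) / 5 = -7.3333/5 = -1.4667
  S[X_2,X_2] = ((2.3333)·(2.3333) + (-1.6667)·(-1.6667) + (-0.6667)·(-0.6667) + (2.3333)·(2.3333) + (-0.6667)·(-0.6667) + (-1.6667)·(-1.6667)) / 5 = 17.3333/5 = 3.4667
  S = [[10.1667, -1.4667],
 [-1.4667, 3.4667]].

Step 3 — invert S. det(S) = 10.1667·3.4667 - (-1.4667)² = 33.0933.
  S^{-1} = (1/det) · [[d, -b], [-b, a]] = [[0.1048, 0.0443],
 [0.0443, 0.3072]].

Step 4 — quadratic form (x̄ - mu_0)^T · S^{-1} · (x̄ - mu_0):
  S^{-1} · (x̄ - mu_0) = (-0.1088, 0.7232),
  (x̄ - mu_0)^T · [...] = (-2.1667)·(-0.1088) + (2.6667)·(0.7232) = 2.1642.

Step 5 — scale by n: T² = 6 · 2.1642 = 12.9855.

T² ≈ 12.9855


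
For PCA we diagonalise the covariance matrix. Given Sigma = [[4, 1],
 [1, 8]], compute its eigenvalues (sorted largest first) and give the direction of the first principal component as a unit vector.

Step 1 — characteristic polynomial of 2×2 Sigma:
  det(Sigma - λI) = λ² - trace · λ + det = 0.
  trace = 4 + 8 = 12, det = 4·8 - (1)² = 31.
Step 2 — discriminant:
  Δ = trace² - 4·det = 144 - 124 = 20.
Step 3 — eigenvalues:
  λ = (trace ± √Δ)/2 = (12 ± 4.4721)/2,
  λ_1 = 8.2361,  λ_2 = 3.7639.

Step 4 — unit eigenvector for λ_1: solve (Sigma - λ_1 I)v = 0. First row:
  (4 - 8.2361)·v_x + (1)·v_y = 0, i.e. (-4.2361)·v_x + (1)·v_y = 0,
  so v ∝ (b, λ_1 - a) = (1, 4.2361) = u.
  ||u|| = √((1)² + (4.2361)²) = √(18.9443) ≈ 4.3525,
  v_1 = u/||u|| ≈ (0.2298, 0.9732) (||v_1|| = 1).

λ_1 = 8.2361,  λ_2 = 3.7639;  v_1 ≈ (0.2298, 0.9732)


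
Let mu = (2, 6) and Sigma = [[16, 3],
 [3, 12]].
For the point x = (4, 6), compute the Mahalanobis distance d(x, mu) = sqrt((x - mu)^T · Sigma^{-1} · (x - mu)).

Step 1 — centre the observation: (x - mu) = (2, 0).

Step 2 — invert Sigma. det(Sigma) = 16·12 - (3)² = 183.
  Sigma^{-1} = (1/det) · [[d, -b], [-b, a]] = [[0.0656, -0.0164],
 [-0.0164, 0.0874]].

Step 3 — form the quadratic (x - mu)^T · Sigma^{-1} · (x - mu):
  Sigma^{-1} · (x - mu) = (0.1311, -0.0328).
  (x - mu)^T · [Sigma^{-1} · (x - mu)] = (2)·(0.1311) + (0)·(-0.0328) = 0.2623.

Step 4 — take square root: d = √(0.2623) ≈ 0.5121.

d(x, mu) = √(0.2623) ≈ 0.5121


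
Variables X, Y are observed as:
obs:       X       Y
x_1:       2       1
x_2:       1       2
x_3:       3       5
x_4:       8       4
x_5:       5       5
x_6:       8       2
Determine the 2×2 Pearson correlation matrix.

Step 1 — column means:
  mean(X) = (2 + 1 + 3 + 8 + 5 + 8) / 6 = 27/6 = 4.5
  mean(Y) = (1 + 2 + 5 + 4 + 5 + 2) / 6 = 19/6 = 3.1667

Step 2 — sample variances and covariances s[i,j] = (1/(n-1)) · Σ_k (x_{k,i} - mean_i) · (x_{k,j} - mean_j), with n-1 = 5:
  s[X,X] = ((-2.5)·(-2.5) + (-3.5)·(-3.5) + (-1.5)·(-1.5) + (3.5)·(3.5) + (0.5)·(0.5) + (3.5)·(3.5)) / 5 = 45.5/5 = 9.1
  s[X,Y] = ((-2.5)·(-2.1667) + (-3.5)·(-1.1667) + (-1.5)·(1.8333) + (3.5)·(0.8333) + (0.5)·(1.8333) + (3.5)·(-1.1667)) / 5 = 6.5/5 = 1.3
  s[Y,Y] = ((-2.1667)·(-2.1667) + (-1.1667)·(-1.1667) + (1.8333)·(1.8333) + (0.8333)·(0.8333) + (1.8333)·(1.8333) + (-1.1667)·(-1.1667)) / 5 = 14.8333/5 = 2.9667
  Sample standard deviations s_i = √(s[i,i]):
  s(X) = √(9.1) = 3.0166
  s(Y) = √(2.9667) = 1.7224

Step 3 — r_{ij} = s_{ij} / (s_i · s_j):
  r[X,X] = 1 (diagonal).
  r[X,Y] = 1.3 / (3.0166 · 1.7224) = 1.3 / 5.1958 = 0.2502
  r[Y,Y] = 1 (diagonal).

R is symmetric with unit diagonal. Assembling:

R = [[1, 0.2502],
 [0.2502, 1]]


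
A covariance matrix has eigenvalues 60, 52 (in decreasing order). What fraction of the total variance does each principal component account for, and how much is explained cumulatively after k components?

Step 1 — total variance = trace(Sigma) = Σ λ_i = 60 + 52 = 112.

Step 2 — fraction explained by component i = λ_i / Σ λ:
  PC1: 60/112 = 0.5357
  PC2: 52/112 = 0.4643

Step 3 — cumulative fraction after k components = (λ_1 + ... + λ_k) / Σ λ:
  k = 1: 60/112 = 0.5357
  k = 2: (60 + 52)/112 = 112/112 = 1

Summary (fraction, with percent):

explained: PC1 0.5357 (53.57%), PC2 0.4643 (46.43%);  cumulative: 0.5357, 1


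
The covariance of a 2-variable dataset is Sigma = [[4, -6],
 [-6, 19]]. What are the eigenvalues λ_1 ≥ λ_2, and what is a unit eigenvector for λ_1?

Step 1 — characteristic polynomial of 2×2 Sigma:
  det(Sigma - λI) = λ² - trace · λ + det = 0.
  trace = 4 + 19 = 23, det = 4·19 - (-6)² = 40.
Step 2 — discriminant:
  Δ = trace² - 4·det = 529 - 160 = 369.
Step 3 — eigenvalues:
  λ = (trace ± √Δ)/2 = (23 ± 19.2094)/2,
  λ_1 = 21.1047,  λ_2 = 1.8953.

Step 4 — unit eigenvector for λ_1: solve (Sigma - λ_1 I)v = 0. First row:
  (4 - 21.1047)·v_x + (-6)·v_y = 0, i.e. (-17.1047)·v_x + (-6)·v_y = 0,
  so v ∝ (b, λ_1 - a) = (-6, 17.1047); multiply by -1 so the first entry is positive: u = (6, -17.1047).
  ||u|| = √((6)² + (-17.1047)²) = √(328.5703) ≈ 18.1265,
  v_1 = u/||u|| ≈ (0.331, -0.9436) (||v_1|| = 1).

λ_1 = 21.1047,  λ_2 = 1.8953;  v_1 ≈ (0.331, -0.9436)


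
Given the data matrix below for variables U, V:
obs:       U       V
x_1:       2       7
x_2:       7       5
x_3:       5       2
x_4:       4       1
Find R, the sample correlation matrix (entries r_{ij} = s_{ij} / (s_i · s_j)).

Step 1 — column means:
  mean(U) = (2 + 7 + 5 + 4) / 4 = 18/4 = 4.5
  mean(V) = (7 + 5 + 2 + 1) / 4 = 15/4 = 3.75

Step 2 — sample variances and covariances s[i,j] = (1/(n-1)) · Σ_k (x_{k,i} - mean_i) · (x_{k,j} - mean_j), with n-1 = 3:
  s[U,U] = ((-2.5)·(-2.5) + (2.5)·(2.5) + (0.5)·(0.5) + (-0.5)·(-0.5)) / 3 = 13/3 = 4.3333
  s[U,V] = ((-2.5)·(3.25) + (2.5)·(1.25) + (0.5)·(-1.75) + (-0.5)·(-2.75)) / 3 = -4.5/3 = -1.5
  s[V,V] = ((3.25)·(3.25) + (1.25)·(1.25) + (-1.75)·(-1.75) + (-2.75)·(-2.75)) / 3 = 22.75/3 = 7.5833
  Sample standard deviations s_i = √(s[i,i]):
  s(U) = √(4.3333) = 2.0817
  s(V) = √(7.5833) = 2.7538

Step 3 — r_{ij} = s_{ij} / (s_i · s_j):
  r[U,U] = 1 (diagonal).
  r[U,V] = -1.5 / (2.0817 · 2.7538) = -1.5 / 5.7325 = -0.2617
  r[V,V] = 1 (diagonal).

R is symmetric with unit diagonal. Assembling:

R = [[1, -0.2617],
 [-0.2617, 1]]


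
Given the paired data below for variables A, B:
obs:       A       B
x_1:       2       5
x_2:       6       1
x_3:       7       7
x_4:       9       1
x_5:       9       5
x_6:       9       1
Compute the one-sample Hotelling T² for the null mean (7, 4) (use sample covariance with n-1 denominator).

Step 1 — sample mean vector:
  mean(A) = (2 + 6 + 7 + 9 + 9 + 9) / 6 = 42/6 = 7
  mean(B) = (5 + 1 + 7 + 1 + 5 + 1) / 6 = 20/6 = 3.3333
  x̄ = (7, 3.3333),  deviation x̄ - mu_0 = (7, 3.3333) - (7, 4) = (0, -0.6667).

Step 2 — sample covariance matrix, S[i,j] = (1/(n-1)) · Σ_k (x_{k,i} - mean_i) · (x_{k,j} - mean_j), divisor n-1 = 5:
  S[A,A] = ((-5)·(-5) + (-1)·(-1) + (0)·(0) + (2)·(2) + (2)·(2) + (2)·(2)) / 5 = 38/5 = 7.6
  S[A,B] = ((-5)·(1.6667) + (-1)·(-2.3333) + (0)·(3.6667) + (2)·(-2.3333) + (2)·(1.6667) + (2)·(-2.3333)) / 5 = -12/5 = -2.4
  S[B,B] = ((1.6667)·(1.6667) + (-2.3333)·(-2.3333) + (3.6667)·(3.6667) + (-2.3333)·(-2.3333) + (1.6667)·(1.6667) + (-2.3333)·(-2.3333)) / 5 = 35.3333/5 = 7.0667
  S = [[7.6, -2.4],
 [-2.4, 7.0667]].

Step 3 — invert S. det(S) = 7.6·7.0667 - (-2.4)² = 47.9467.
  S^{-1} = (1/det) · [[d, -b], [-b, a]] = [[0.1474, 0.0501],
 [0.0501, 0.1585]].

Step 4 — quadratic form (x̄ - mu_0)^T · S^{-1} · (x̄ - mu_0):
  S^{-1} · (x̄ - mu_0) = (-0.0334, -0.1057),
  (x̄ - mu_0)^T · [...] = (0)·(-0.0334) + (-0.6667)·(-0.1057) = 0.0704.

Step 5 — scale by n: T² = 6 · 0.0704 = 0.4227.

T² ≈ 0.4227


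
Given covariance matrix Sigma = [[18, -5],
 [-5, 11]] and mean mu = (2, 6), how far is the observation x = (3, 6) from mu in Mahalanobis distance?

Step 1 — centre the observation: (x - mu) = (1, 0).

Step 2 — invert Sigma. det(Sigma) = 18·11 - (-5)² = 173.
  Sigma^{-1} = (1/det) · [[d, -b], [-b, a]] = [[0.0636, 0.0289],
 [0.0289, 0.104]].

Step 3 — form the quadratic (x - mu)^T · Sigma^{-1} · (x - mu):
  Sigma^{-1} · (x - mu) = (0.0636, 0.0289).
  (x - mu)^T · [Sigma^{-1} · (x - mu)] = (1)·(0.0636) + (0)·(0.0289) = 0.0636.

Step 4 — take square root: d = √(0.0636) ≈ 0.2522.

d(x, mu) = √(0.0636) ≈ 0.2522


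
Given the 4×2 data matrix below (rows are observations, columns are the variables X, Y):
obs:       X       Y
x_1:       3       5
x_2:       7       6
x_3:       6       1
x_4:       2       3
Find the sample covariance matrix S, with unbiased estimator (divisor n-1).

Step 1 — column means:
  mean(X) = (3 + 7 + 6 + 2) / 4 = 18/4 = 4.5
  mean(Y) = (5 + 6 + 1 + 3) / 4 = 15/4 = 3.75

Step 2 — sample covariance S[i,j] = (1/(n-1)) · Σ_k (x_{k,i} - mean_i) · (x_{k,j} - mean_j), with n-1 = 3.
  S[X,X] = ((-1.5)·(-1.5) + (2.5)·(2.5) + (1.5)·(1.5) + (-2.5)·(-2.5)) / 3 = 17/3 = 5.6667
  S[X,Y] = ((-1.5)·(1.25) + (2.5)·(2.25) + (1.5)·(-2.75) + (-2.5)·(-0.75)) / 3 = 1.5/3 = 0.5
  S[Y,Y] = ((1.25)·(1.25) + (2.25)·(2.25) + (-2.75)·(-2.75) + (-0.75)·(-0.75)) / 3 = 14.75/3 = 4.9167

S is symmetric (S[j,i] = S[i,j]). Assembling:

S = [[5.6667, 0.5],
 [0.5, 4.9167]]


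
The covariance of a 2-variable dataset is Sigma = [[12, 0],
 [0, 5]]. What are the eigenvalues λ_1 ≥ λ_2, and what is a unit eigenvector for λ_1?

Step 1 — characteristic polynomial of 2×2 Sigma:
  det(Sigma - λI) = λ² - trace · λ + det = 0.
  trace = 12 + 5 = 17, det = 12·5 - (0)² = 60.
Step 2 — discriminant:
  Δ = trace² - 4·det = 289 - 240 = 49.
Step 3 — eigenvalues:
  λ = (trace ± √Δ)/2 = (17 ± 7)/2,
  λ_1 = 12,  λ_2 = 5.

Step 4 — unit eigenvector for λ_1: Sigma is diagonal, so its eigenvectors are the coordinate axes. λ_1 = 12 is the diagonal entry on the first coordinate axis, hence
  v_1 = (1, 0) (||v_1|| = 1).

λ_1 = 12,  λ_2 = 5;  v_1 ≈ (1, 0)


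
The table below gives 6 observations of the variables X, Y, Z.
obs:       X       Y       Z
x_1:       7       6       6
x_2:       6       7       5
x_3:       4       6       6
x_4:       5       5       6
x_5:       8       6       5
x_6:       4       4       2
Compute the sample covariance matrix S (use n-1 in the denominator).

Step 1 — column means:
  mean(X) = (7 + 6 + 4 + 5 + 8 + 4) / 6 = 34/6 = 5.6667
  mean(Y) = (6 + 7 + 6 + 5 + 6 + 4) / 6 = 34/6 = 5.6667
  mean(Z) = (6 + 5 + 6 + 6 + 5 + 2) / 6 = 30/6 = 5

Step 2 — sample covariance S[i,j] = (1/(n-1)) · Σ_k (x_{k,i} - mean_i) · (x_{k,j} - mean_j), with n-1 = 5.
  S[X,X] = ((1.3333)·(1.3333) + (0.3333)·(0.3333) + (-1.6667)·(-1.6667) + (-0.6667)·(-0.6667) + (2.3333)·(2.3333) + (-1.6667)·(-1.6667)) / 5 = 13.3333/5 = 2.6667
  S[X,Y] = ((1.3333)·(0.3333) + (0.3333)·(1.3333) + (-1.6667)·(0.3333) + (-0.6667)·(-0.6667) + (2.3333)·(0.3333) + (-1.6667)·(-1.6667)) / 5 = 4.3333/5 = 0.8667
  S[X,Z] = ((1.3333)·(1) + (0.3333)·(0) + (-1.6667)·(1) + (-0.6667)·(1) + (2.3333)·(0) + (-1.6667)·(-3)) / 5 = 4/5 = 0.8
  S[Y,Y] = ((0.3333)·(0.3333) + (1.3333)·(1.3333) + (0.3333)·(0.3333) + (-0.6667)·(-0.6667) + (0.3333)·(0.3333) + (-1.6667)·(-1.6667)) / 5 = 5.3333/5 = 1.0667
  S[Y,Z] = ((0.3333)·(1) + (1.3333)·(0) + (0.3333)·(1) + (-0.6667)·(1) + (0.3333)·(0) + (-1.6667)·(-3)) / 5 = 5/5 = 1
  S[Z,Z] = ((1)·(1) + (0)·(0) + (1)·(1) + (1)·(1) + (0)·(0) + (-3)·(-3)) / 5 = 12/5 = 2.4

S is symmetric (S[j,i] = S[i,j]). Assembling:

S = [[2.6667, 0.8667, 0.8],
 [0.8667, 1.0667, 1],
 [0.8, 1, 2.4]]


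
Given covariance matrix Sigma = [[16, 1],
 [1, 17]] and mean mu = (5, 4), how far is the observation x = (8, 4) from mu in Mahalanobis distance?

Step 1 — centre the observation: (x - mu) = (3, 0).

Step 2 — invert Sigma. det(Sigma) = 16·17 - (1)² = 271.
  Sigma^{-1} = (1/det) · [[d, -b], [-b, a]] = [[0.0627, -0.0037],
 [-0.0037, 0.059]].

Step 3 — form the quadratic (x - mu)^T · Sigma^{-1} · (x - mu):
  Sigma^{-1} · (x - mu) = (0.1882, -0.0111).
  (x - mu)^T · [Sigma^{-1} · (x - mu)] = (3)·(0.1882) + (0)·(-0.0111) = 0.5646.

Step 4 — take square root: d = √(0.5646) ≈ 0.7514.

d(x, mu) = √(0.5646) ≈ 0.7514


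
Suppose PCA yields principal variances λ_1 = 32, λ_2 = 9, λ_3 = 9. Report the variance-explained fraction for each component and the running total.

Step 1 — total variance = trace(Sigma) = Σ λ_i = 32 + 9 + 9 = 50.

Step 2 — fraction explained by component i = λ_i / Σ λ:
  PC1: 32/50 = 0.64
  PC2: 9/50 = 0.18
  PC3: 9/50 = 0.18

Step 3 — cumulative fraction after k components = (λ_1 + ... + λ_k) / Σ λ:
  k = 1: 32/50 = 0.64
  k = 2: (32 + 9)/50 = 41/50 = 0.82
  k = 3: (32 + 9 + 9)/50 = 50/50 = 1

Summary (fraction, with percent):

explained: PC1 0.64 (64%), PC2 0.18 (18%), PC3 0.18 (18%);  cumulative: 0.64, 0.82, 1


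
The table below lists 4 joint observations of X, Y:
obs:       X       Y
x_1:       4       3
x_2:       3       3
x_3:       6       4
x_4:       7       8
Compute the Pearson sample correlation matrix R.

Step 1 — column means:
  mean(X) = (4 + 3 + 6 + 7) / 4 = 20/4 = 5
  mean(Y) = (3 + 3 + 4 + 8) / 4 = 18/4 = 4.5

Step 2 — sample variances and covariances s[i,j] = (1/(n-1)) · Σ_k (x_{k,i} - mean_i) · (x_{k,j} - mean_j), with n-1 = 3:
  s[X,X] = ((-1)·(-1) + (-2)·(-2) + (1)·(1) + (2)·(2)) / 3 = 10/3 = 3.3333
  s[X,Y] = ((-1)·(-1.5) + (-2)·(-1.5) + (1)·(-0.5) + (2)·(3.5)) / 3 = 11/3 = 3.6667
  s[Y,Y] = ((-1.5)·(-1.5) + (-1.5)·(-1.5) + (-0.5)·(-0.5) + (3.5)·(3.5)) / 3 = 17/3 = 5.6667
  Sample standard deviations s_i = √(s[i,i]):
  s(X) = √(3.3333) = 1.8257
  s(Y) = √(5.6667) = 2.3805

Step 3 — r_{ij} = s_{ij} / (s_i · s_j):
  r[X,X] = 1 (diagonal).
  r[X,Y] = 3.6667 / (1.8257 · 2.3805) = 3.6667 / 4.3461 = 0.8437
  r[Y,Y] = 1 (diagonal).

R is symmetric with unit diagonal. Assembling:

R = [[1, 0.8437],
 [0.8437, 1]]


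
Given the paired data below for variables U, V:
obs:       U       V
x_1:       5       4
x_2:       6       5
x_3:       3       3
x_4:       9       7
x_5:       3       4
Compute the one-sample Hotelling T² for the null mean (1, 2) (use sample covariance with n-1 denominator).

Step 1 — sample mean vector:
  mean(U) = (5 + 6 + 3 + 9 + 3) / 5 = 26/5 = 5.2
  mean(V) = (4 + 5 + 3 + 7 + 4) / 5 = 23/5 = 4.6
  x̄ = (5.2, 4.6),  deviation x̄ - mu_0 = (5.2, 4.6) - (1, 2) = (4.2, 2.6).

Step 2 — sample covariance matrix, S[i,j] = (1/(n-1)) · Σ_k (x_{k,i} - mean_i) · (x_{k,j} - mean_j), divisor n-1 = 4:
  S[U,U] = ((-0.2)·(-0.2) + (0.8)·(0.8) + (-2.2)·(-2.2) + (3.8)·(3.8) + (-2.2)·(-2.2)) / 4 = 24.8/4 = 6.2
  S[U,V] = ((-0.2)·(-0.6) + (0.8)·(0.4) + (-2.2)·(-1.6) + (3.8)·(2.4) + (-2.2)·(-0.6)) / 4 = 14.4/4 = 3.6
  S[V,V] = ((-0.6)·(-0.6) + (0.4)·(0.4) + (-1.6)·(-1.6) + (2.4)·(2.4) + (-0.6)·(-0.6)) / 4 = 9.2/4 = 2.3
  S = [[6.2, 3.6],
 [3.6, 2.3]].

Step 3 — invert S. det(S) = 6.2·2.3 - (3.6)² = 1.3.
  S^{-1} = (1/det) · [[d, -b], [-b, a]] = [[1.7692, -2.7692],
 [-2.7692, 4.7692]].

Step 4 — quadratic form (x̄ - mu_0)^T · S^{-1} · (x̄ - mu_0):
  S^{-1} · (x̄ - mu_0) = (0.2308, 0.7692),
  (x̄ - mu_0)^T · [...] = (4.2)·(0.2308) + (2.6)·(0.7692) = 2.9692.

Step 5 — scale by n: T² = 5 · 2.9692 = 14.8462.

T² ≈ 14.8462


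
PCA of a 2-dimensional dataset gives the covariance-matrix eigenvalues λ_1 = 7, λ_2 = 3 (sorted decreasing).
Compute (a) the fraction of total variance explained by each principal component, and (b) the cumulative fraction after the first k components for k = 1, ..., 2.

Step 1 — total variance = trace(Sigma) = Σ λ_i = 7 + 3 = 10.

Step 2 — fraction explained by component i = λ_i / Σ λ:
  PC1: 7/10 = 0.7
  PC2: 3/10 = 0.3

Step 3 — cumulative fraction after k components = (λ_1 + ... + λ_k) / Σ λ:
  k = 1: 7/10 = 0.7
  k = 2: (7 + 3)/10 = 10/10 = 1

Summary (fraction, with percent):

explained: PC1 0.7 (70%), PC2 0.3 (30%);  cumulative: 0.7, 1


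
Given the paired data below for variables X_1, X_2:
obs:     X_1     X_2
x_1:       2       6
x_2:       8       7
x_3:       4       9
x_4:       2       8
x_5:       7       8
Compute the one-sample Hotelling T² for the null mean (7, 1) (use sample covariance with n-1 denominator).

Step 1 — sample mean vector:
  mean(X_1) = (2 + 8 + 4 + 2 + 7) / 5 = 23/5 = 4.6
  mean(X_2) = (6 + 7 + 9 + 8 + 8) / 5 = 38/5 = 7.6
  x̄ = (4.6, 7.6),  deviation x̄ - mu_0 = (4.6, 7.6) - (7, 1) = (-2.4, 6.6).

Step 2 — sample covariance matrix, S[i,j] = (1/(n-1)) · Σ_k (x_{k,i} - mean_i) · (x_{k,j} - mean_j), divisor n-1 = 4:
  S[X_1,X_1] = ((-2.6)·(-2.6) + (3.4)·(3.4) + (-0.6)·(-0.6) + (-2.6)·(-2.6) + (2.4)·(2.4)) / 4 = 31.2/4 = 7.8
  S[X_1,X_2] = ((-2.6)·(-1.6) + (3.4)·(-0.6) + (-0.6)·(1.4) + (-2.6)·(0.4) + (2.4)·(0.4)) / 4 = 1.2/4 = 0.3
  S[X_2,X_2] = ((-1.6)·(-1.6) + (-0.6)·(-0.6) + (1.4)·(1.4) + (0.4)·(0.4) + (0.4)·(0.4)) / 4 = 5.2/4 = 1.3
  S = [[7.8, 0.3],
 [0.3, 1.3]].

Step 3 — invert S. det(S) = 7.8·1.3 - (0.3)² = 10.05.
  S^{-1} = (1/det) · [[d, -b], [-b, a]] = [[0.1294, -0.0299],
 [-0.0299, 0.7761]].

Step 4 — quadratic form (x̄ - mu_0)^T · S^{-1} · (x̄ - mu_0):
  S^{-1} · (x̄ - mu_0) = (-0.5075, 5.194),
  (x̄ - mu_0)^T · [...] = (-2.4)·(-0.5075) + (6.6)·(5.194) = 35.4985.

Step 5 — scale by n: T² = 5 · 35.4985 = 177.4925.

T² ≈ 177.4925


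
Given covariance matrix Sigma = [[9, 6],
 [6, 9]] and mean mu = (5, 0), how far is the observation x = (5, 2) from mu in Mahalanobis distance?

Step 1 — centre the observation: (x - mu) = (0, 2).

Step 2 — invert Sigma. det(Sigma) = 9·9 - (6)² = 45.
  Sigma^{-1} = (1/det) · [[d, -b], [-b, a]] = [[0.2, -0.1333],
 [-0.1333, 0.2]].

Step 3 — form the quadratic (x - mu)^T · Sigma^{-1} · (x - mu):
  Sigma^{-1} · (x - mu) = (-0.2667, 0.4).
  (x - mu)^T · [Sigma^{-1} · (x - mu)] = (0)·(-0.2667) + (2)·(0.4) = 0.8.

Step 4 — take square root: d = √(0.8) ≈ 0.8944.

d(x, mu) = √(0.8) ≈ 0.8944


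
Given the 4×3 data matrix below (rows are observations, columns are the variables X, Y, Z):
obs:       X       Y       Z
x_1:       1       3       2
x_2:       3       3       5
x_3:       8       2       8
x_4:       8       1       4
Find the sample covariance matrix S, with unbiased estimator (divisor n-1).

Step 1 — column means:
  mean(X) = (1 + 3 + 8 + 8) / 4 = 20/4 = 5
  mean(Y) = (3 + 3 + 2 + 1) / 4 = 9/4 = 2.25
  mean(Z) = (2 + 5 + 8 + 4) / 4 = 19/4 = 4.75

Step 2 — sample covariance S[i,j] = (1/(n-1)) · Σ_k (x_{k,i} - mean_i) · (x_{k,j} - mean_j), with n-1 = 3.
  S[X,X] = ((-4)·(-4) + (-2)·(-2) + (3)·(3) + (3)·(3)) / 3 = 38/3 = 12.6667
  S[X,Y] = ((-4)·(0.75) + (-2)·(0.75) + (3)·(-0.25) + (3)·(-1.25)) / 3 = -9/3 = -3
  S[X,Z] = ((-4)·(-2.75) + (-2)·(0.25) + (3)·(3.25) + (3)·(-0.75)) / 3 = 18/3 = 6
  S[Y,Y] = ((0.75)·(0.75) + (0.75)·(0.75) + (-0.25)·(-0.25) + (-1.25)·(-1.25)) / 3 = 2.75/3 = 0.9167
  S[Y,Z] = ((0.75)·(-2.75) + (0.75)·(0.25) + (-0.25)·(3.25) + (-1.25)·(-0.75)) / 3 = -1.75/3 = -0.5833
  S[Z,Z] = ((-2.75)·(-2.75) + (0.25)·(0.25) + (3.25)·(3.25) + (-0.75)·(-0.75)) / 3 = 18.75/3 = 6.25

S is symmetric (S[j,i] = S[i,j]). Assembling:

S = [[12.6667, -3, 6],
 [-3, 0.9167, -0.5833],
 [6, -0.5833, 6.25]]


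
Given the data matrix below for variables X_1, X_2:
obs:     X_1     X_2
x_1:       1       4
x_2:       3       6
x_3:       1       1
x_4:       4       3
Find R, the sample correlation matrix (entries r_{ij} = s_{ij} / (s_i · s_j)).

Step 1 — column means:
  mean(X_1) = (1 + 3 + 1 + 4) / 4 = 9/4 = 2.25
  mean(X_2) = (4 + 6 + 1 + 3) / 4 = 14/4 = 3.5

Step 2 — sample variances and covariances s[i,j] = (1/(n-1)) · Σ_k (x_{k,i} - mean_i) · (x_{k,j} - mean_j), with n-1 = 3:
  s[X_1,X_1] = ((-1.25)·(-1.25) + (0.75)·(0.75) + (-1.25)·(-1.25) + (1.75)·(1.75)) / 3 = 6.75/3 = 2.25
  s[X_1,X_2] = ((-1.25)·(0.5) + (0.75)·(2.5) + (-1.25)·(-2.5) + (1.75)·(-0.5)) / 3 = 3.5/3 = 1.1667
  s[X_2,X_2] = ((0.5)·(0.5) + (2.5)·(2.5) + (-2.5)·(-2.5) + (-0.5)·(-0.5)) / 3 = 13/3 = 4.3333
  Sample standard deviations s_i = √(s[i,i]):
  s(X_1) = √(2.25) = 1.5
  s(X_2) = √(4.3333) = 2.0817

Step 3 — r_{ij} = s_{ij} / (s_i · s_j):
  r[X_1,X_1] = 1 (diagonal).
  r[X_1,X_2] = 1.1667 / (1.5 · 2.0817) = 1.1667 / 3.1225 = 0.3736
  r[X_2,X_2] = 1 (diagonal).

R is symmetric with unit diagonal. Assembling:

R = [[1, 0.3736],
 [0.3736, 1]]


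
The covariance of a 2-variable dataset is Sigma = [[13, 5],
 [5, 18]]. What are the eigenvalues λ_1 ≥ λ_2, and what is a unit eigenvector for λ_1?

Step 1 — characteristic polynomial of 2×2 Sigma:
  det(Sigma - λI) = λ² - trace · λ + det = 0.
  trace = 13 + 18 = 31, det = 13·18 - (5)² = 209.
Step 2 — discriminant:
  Δ = trace² - 4·det = 961 - 836 = 125.
Step 3 — eigenvalues:
  λ = (trace ± √Δ)/2 = (31 ± 11.1803)/2,
  λ_1 = 21.0902,  λ_2 = 9.9098.

Step 4 — unit eigenvector for λ_1: solve (Sigma - λ_1 I)v = 0. First row:
  (13 - 21.0902)·v_x + (5)·v_y = 0, i.e. (-8.0902)·v_x + (5)·v_y = 0,
  so v ∝ (b, λ_1 - a) = (5, 8.0902) = u.
  ||u|| = √((5)² + (8.0902)²) = √(90.4508) ≈ 9.5106,
  v_1 = u/||u|| ≈ (0.5257, 0.8507) (||v_1|| = 1).

λ_1 = 21.0902,  λ_2 = 9.9098;  v_1 ≈ (0.5257, 0.8507)


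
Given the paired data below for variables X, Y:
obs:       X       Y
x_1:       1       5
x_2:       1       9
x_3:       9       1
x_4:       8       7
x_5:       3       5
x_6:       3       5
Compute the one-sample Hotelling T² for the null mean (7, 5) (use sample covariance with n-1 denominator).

Step 1 — sample mean vector:
  mean(X) = (1 + 1 + 9 + 8 + 3 + 3) / 6 = 25/6 = 4.1667
  mean(Y) = (5 + 9 + 1 + 7 + 5 + 5) / 6 = 32/6 = 5.3333
  x̄ = (4.1667, 5.3333),  deviation x̄ - mu_0 = (4.1667, 5.3333) - (7, 5) = (-2.8333, 0.3333).

Step 2 — sample covariance matrix, S[i,j] = (1/(n-1)) · Σ_k (x_{k,i} - mean_i) · (x_{k,j} - mean_j), divisor n-1 = 5:
  S[X,X] = ((-3.1667)·(-3.1667) + (-3.1667)·(-3.1667) + (4.8333)·(4.8333) + (3.8333)·(3.8333) + (-1.1667)·(-1.1667) + (-1.1667)·(-1.1667)) / 5 = 60.8333/5 = 12.1667
  S[X,Y] = ((-3.1667)·(-0.3333) + (-3.1667)·(3.6667) + (4.8333)·(-4.3333) + (3.8333)·(1.6667) + (-1.1667)·(-0.3333) + (-1.1667)·(-0.3333)) / 5 = -24.3333/5 = -4.8667
  S[Y,Y] = ((-0.3333)·(-0.3333) + (3.6667)·(3.6667) + (-4.3333)·(-4.3333) + (1.6667)·(1.6667) + (-0.3333)·(-0.3333) + (-0.3333)·(-0.3333)) / 5 = 35.3333/5 = 7.0667
  S = [[12.1667, -4.8667],
 [-4.8667, 7.0667]].

Step 3 — invert S. det(S) = 12.1667·7.0667 - (-4.8667)² = 62.2933.
  S^{-1} = (1/det) · [[d, -b], [-b, a]] = [[0.1134, 0.0781],
 [0.0781, 0.1953]].

Step 4 — quadratic form (x̄ - mu_0)^T · S^{-1} · (x̄ - mu_0):
  S^{-1} · (x̄ - mu_0) = (-0.2954, -0.1562),
  (x̄ - mu_0)^T · [...] = (-2.8333)·(-0.2954) + (0.3333)·(-0.1562) = 0.7848.

Step 5 — scale by n: T² = 6 · 0.7848 = 4.7089.

T² ≈ 4.7089


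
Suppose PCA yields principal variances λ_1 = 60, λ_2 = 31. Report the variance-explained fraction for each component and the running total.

Step 1 — total variance = trace(Sigma) = Σ λ_i = 60 + 31 = 91.

Step 2 — fraction explained by component i = λ_i / Σ λ:
  PC1: 60/91 = 0.6593
  PC2: 31/91 = 0.3407

Step 3 — cumulative fraction after k components = (λ_1 + ... + λ_k) / Σ λ:
  k = 1: 60/91 = 0.6593
  k = 2: (60 + 31)/91 = 91/91 = 1

Summary (fraction, with percent):

explained: PC1 0.6593 (65.93%), PC2 0.3407 (34.07%);  cumulative: 0.6593, 1


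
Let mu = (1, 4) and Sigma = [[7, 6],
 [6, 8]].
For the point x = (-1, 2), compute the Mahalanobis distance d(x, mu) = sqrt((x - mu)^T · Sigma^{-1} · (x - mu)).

Step 1 — centre the observation: (x - mu) = (-2, -2).

Step 2 — invert Sigma. det(Sigma) = 7·8 - (6)² = 20.
  Sigma^{-1} = (1/det) · [[d, -b], [-b, a]] = [[0.4, -0.3],
 [-0.3, 0.35]].

Step 3 — form the quadratic (x - mu)^T · Sigma^{-1} · (x - mu):
  Sigma^{-1} · (x - mu) = (-0.2, -0.1).
  (x - mu)^T · [Sigma^{-1} · (x - mu)] = (-2)·(-0.2) + (-2)·(-0.1) = 0.6.

Step 4 — take square root: d = √(0.6) ≈ 0.7746.

d(x, mu) = √(0.6) ≈ 0.7746


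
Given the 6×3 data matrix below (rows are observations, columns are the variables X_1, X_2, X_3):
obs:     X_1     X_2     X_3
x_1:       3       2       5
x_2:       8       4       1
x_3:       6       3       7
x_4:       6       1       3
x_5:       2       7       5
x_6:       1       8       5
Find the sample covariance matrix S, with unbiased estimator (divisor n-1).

Step 1 — column means:
  mean(X_1) = (3 + 8 + 6 + 6 + 2 + 1) / 6 = 26/6 = 4.3333
  mean(X_2) = (2 + 4 + 3 + 1 + 7 + 8) / 6 = 25/6 = 4.1667
  mean(X_3) = (5 + 1 + 7 + 3 + 5 + 5) / 6 = 26/6 = 4.3333

Step 2 — sample covariance S[i,j] = (1/(n-1)) · Σ_k (x_{k,i} - mean_i) · (x_{k,j} - mean_j), with n-1 = 5.
  S[X_1,X_1] = ((-1.3333)·(-1.3333) + (3.6667)·(3.6667) + (1.6667)·(1.6667) + (1.6667)·(1.6667) + (-2.3333)·(-2.3333) + (-3.3333)·(-3.3333)) / 5 = 37.3333/5 = 7.4667
  S[X_1,X_2] = ((-1.3333)·(-2.1667) + (3.6667)·(-0.1667) + (1.6667)·(-1.1667) + (1.6667)·(-3.1667) + (-2.3333)·(2.8333) + (-3.3333)·(3.8333)) / 5 = -24.3333/5 = -4.8667
  S[X_1,X_3] = ((-1.3333)·(0.6667) + (3.6667)·(-3.3333) + (1.6667)·(2.6667) + (1.6667)·(-1.3333) + (-2.3333)·(0.6667) + (-3.3333)·(0.6667)) / 5 = -14.6667/5 = -2.9333
  S[X_2,X_2] = ((-2.1667)·(-2.1667) + (-0.1667)·(-0.1667) + (-1.1667)·(-1.1667) + (-3.1667)·(-3.1667) + (2.8333)·(2.8333) + (3.8333)·(3.8333)) / 5 = 38.8333/5 = 7.7667
  S[X_2,X_3] = ((-2.1667)·(0.6667) + (-0.1667)·(-3.3333) + (-1.1667)·(2.6667) + (-3.1667)·(-1.3333) + (2.8333)·(0.6667) + (3.8333)·(0.6667)) / 5 = 4.6667/5 = 0.9333
  S[X_3,X_3] = ((0.6667)·(0.6667) + (-3.3333)·(-3.3333) + (2.6667)·(2.6667) + (-1.3333)·(-1.3333) + (0.6667)·(0.6667) + (0.6667)·(0.6667)) / 5 = 21.3333/5 = 4.2667

S is symmetric (S[j,i] = S[i,j]). Assembling:

S = [[7.4667, -4.8667, -2.9333],
 [-4.8667, 7.7667, 0.9333],
 [-2.9333, 0.9333, 4.2667]]


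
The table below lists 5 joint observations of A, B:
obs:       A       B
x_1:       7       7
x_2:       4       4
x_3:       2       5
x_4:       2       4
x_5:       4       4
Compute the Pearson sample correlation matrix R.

Step 1 — column means:
  mean(A) = (7 + 4 + 2 + 2 + 4) / 5 = 19/5 = 3.8
  mean(B) = (7 + 4 + 5 + 4 + 4) / 5 = 24/5 = 4.8

Step 2 — sample variances and covariances s[i,j] = (1/(n-1)) · Σ_k (x_{k,i} - mean_i) · (x_{k,j} - mean_j), with n-1 = 4:
  s[A,A] = ((3.2)·(3.2) + (0.2)·(0.2) + (-1.8)·(-1.8) + (-1.8)·(-1.8) + (0.2)·(0.2)) / 4 = 16.8/4 = 4.2
  s[A,B] = ((3.2)·(2.2) + (0.2)·(-0.8) + (-1.8)·(0.2) + (-1.8)·(-0.8) + (0.2)·(-0.8)) / 4 = 7.8/4 = 1.95
  s[B,B] = ((2.2)·(2.2) + (-0.8)·(-0.8) + (0.2)·(0.2) + (-0.8)·(-0.8) + (-0.8)·(-0.8)) / 4 = 6.8/4 = 1.7
  Sample standard deviations s_i = √(s[i,i]):
  s(A) = √(4.2) = 2.0494
  s(B) = √(1.7) = 1.3038

Step 3 — r_{ij} = s_{ij} / (s_i · s_j):
  r[A,A] = 1 (diagonal).
  r[A,B] = 1.95 / (2.0494 · 1.3038) = 1.95 / 2.6721 = 0.7298
  r[B,B] = 1 (diagonal).

R is symmetric with unit diagonal. Assembling:

R = [[1, 0.7298],
 [0.7298, 1]]


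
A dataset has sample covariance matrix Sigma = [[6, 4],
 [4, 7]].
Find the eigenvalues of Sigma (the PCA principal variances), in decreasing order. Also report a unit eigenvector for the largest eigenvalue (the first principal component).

Step 1 — characteristic polynomial of 2×2 Sigma:
  det(Sigma - λI) = λ² - trace · λ + det = 0.
  trace = 6 + 7 = 13, det = 6·7 - (4)² = 26.
Step 2 — discriminant:
  Δ = trace² - 4·det = 169 - 104 = 65.
Step 3 — eigenvalues:
  λ = (trace ± √Δ)/2 = (13 ± 8.0623)/2,
  λ_1 = 10.5311,  λ_2 = 2.4689.

Step 4 — unit eigenvector for λ_1: solve (Sigma - λ_1 I)v = 0. First row:
  (6 - 10.5311)·v_x + (4)·v_y = 0, i.e. (-4.5311)·v_x + (4)·v_y = 0,
  so v ∝ (b, λ_1 - a) = (4, 4.5311) = u.
  ||u|| = √((4)² + (4.5311)²) = √(36.5311) ≈ 6.0441,
  v_1 = u/||u|| ≈ (0.6618, 0.7497) (||v_1|| = 1).

λ_1 = 10.5311,  λ_2 = 2.4689;  v_1 ≈ (0.6618, 0.7497)


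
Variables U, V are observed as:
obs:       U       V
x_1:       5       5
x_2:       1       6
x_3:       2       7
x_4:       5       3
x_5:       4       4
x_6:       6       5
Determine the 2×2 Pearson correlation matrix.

Step 1 — column means:
  mean(U) = (5 + 1 + 2 + 5 + 4 + 6) / 6 = 23/6 = 3.8333
  mean(V) = (5 + 6 + 7 + 3 + 4 + 5) / 6 = 30/6 = 5

Step 2 — sample variances and covariances s[i,j] = (1/(n-1)) · Σ_k (x_{k,i} - mean_i) · (x_{k,j} - mean_j), with n-1 = 5:
  s[U,U] = ((1.1667)·(1.1667) + (-2.8333)·(-2.8333) + (-1.8333)·(-1.8333) + (1.1667)·(1.1667) + (0.1667)·(0.1667) + (2.1667)·(2.1667)) / 5 = 18.8333/5 = 3.7667
  s[U,V] = ((1.1667)·(0) + (-2.8333)·(1) + (-1.8333)·(2) + (1.1667)·(-2) + (0.1667)·(-1) + (2.1667)·(0)) / 5 = -9/5 = -1.8
  s[V,V] = ((0)·(0) + (1)·(1) + (2)·(2) + (-2)·(-2) + (-1)·(-1) + (0)·(0)) / 5 = 10/5 = 2
  Sample standard deviations s_i = √(s[i,i]):
  s(U) = √(3.7667) = 1.9408
  s(V) = √(2) = 1.4142

Step 3 — r_{ij} = s_{ij} / (s_i · s_j):
  r[U,U] = 1 (diagonal).
  r[U,V] = -1.8 / (1.9408 · 1.4142) = -1.8 / 2.7447 = -0.6558
  r[V,V] = 1 (diagonal).

R is symmetric with unit diagonal. Assembling:

R = [[1, -0.6558],
 [-0.6558, 1]]


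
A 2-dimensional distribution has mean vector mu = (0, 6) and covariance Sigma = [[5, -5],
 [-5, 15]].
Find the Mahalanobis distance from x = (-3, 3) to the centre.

Step 1 — centre the observation: (x - mu) = (-3, -3).

Step 2 — invert Sigma. det(Sigma) = 5·15 - (-5)² = 50.
  Sigma^{-1} = (1/det) · [[d, -b], [-b, a]] = [[0.3, 0.1],
 [0.1, 0.1]].

Step 3 — form the quadratic (x - mu)^T · Sigma^{-1} · (x - mu):
  Sigma^{-1} · (x - mu) = (-1.2, -0.6).
  (x - mu)^T · [Sigma^{-1} · (x - mu)] = (-3)·(-1.2) + (-3)·(-0.6) = 5.4.

Step 4 — take square root: d = √(5.4) ≈ 2.3238.

d(x, mu) = √(5.4) ≈ 2.3238


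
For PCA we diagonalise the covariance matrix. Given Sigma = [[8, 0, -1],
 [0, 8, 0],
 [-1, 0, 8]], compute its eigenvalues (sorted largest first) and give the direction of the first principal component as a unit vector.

Step 1 — characteristic polynomial p(λ) = det(λI - Sigma) = λ³ - tr·λ² + c_1·λ - det, where tr = trace, c_1 = sum of the principal 2×2 minors, det = det(Sigma):
  tr = 8 + 8 + 8 = 24,
  c_1 = (8·8 - (0)²) + (8·8 - (-1)²) + (8·8 - (0)²) = 64 + 63 + 64 = 191,
  det = 8·(8·8 - (0)²) - (0)·((0)·8 - (0)·(-1)) + (-1)·((0)·(0) - 8·(-1)) = 8·(64) - (0)·(0) + (-1)·(8) = 504.
  So p(λ) = λ³ - 24λ² + 191λ - 504.
Step 2 — look for an integer root (rational root theorem: any rational root is an integer divisor of 504). Testing λ = 7:
  p(7) = 343 - 1176 + 1337 - 504 = 0  ✓
  Dividing out (λ - 7): p(λ) = (λ - 7)(λ² - 17λ + 72).
Step 3 — remaining eigenvalues from the quadratic λ² - 17λ + 72 = 0:
  Δ = 17² - 4·72 = 289 - 288 = 1,  λ = (17 ± √1)/2 = (17 ± 1)/2 = 9 or 8.
  Sorted: λ_1 = 9,  λ_2 = 8,  λ_3 = 7  (check: sum = 24 = tr ✓).

Step 4 — unit eigenvector for λ_1 = 9: v spans the null space of (Sigma - λ_1 I), whose rows are
  r_1 = (-1, 0, -1),  r_2 = (0, -1, 0),  r_3 = (-1, 0, -1).
  v is orthogonal to every row, so take v ∝ r_1 × r_2 = ((0)·(0) - (-1)·(-1), (-1)·(0) - (-1)·(0), (-1)·(-1) - (0)·(0)) = (-1, 0, 1).
  Rescale (multiply by -1 so the first nonzero entry is positive): u = (1, 0, -1).
  ||u|| = √((1)² + (0)² + (-1)²) = √(2) ≈ 1.4142,  v_1 = u/||u|| ≈ (0.7071, 0, -0.7071) (||v_1|| = 1).

λ_1 = 9,  λ_2 = 8,  λ_3 = 7;  v_1 ≈ (0.7071, 0, -0.7071)


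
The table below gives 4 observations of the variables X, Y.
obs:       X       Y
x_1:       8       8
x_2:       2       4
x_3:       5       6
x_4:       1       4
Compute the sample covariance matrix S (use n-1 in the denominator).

Step 1 — column means:
  mean(X) = (8 + 2 + 5 + 1) / 4 = 16/4 = 4
  mean(Y) = (8 + 4 + 6 + 4) / 4 = 22/4 = 5.5

Step 2 — sample covariance S[i,j] = (1/(n-1)) · Σ_k (x_{k,i} - mean_i) · (x_{k,j} - mean_j), with n-1 = 3.
  S[X,X] = ((4)·(4) + (-2)·(-2) + (1)·(1) + (-3)·(-3)) / 3 = 30/3 = 10
  S[X,Y] = ((4)·(2.5) + (-2)·(-1.5) + (1)·(0.5) + (-3)·(-1.5)) / 3 = 18/3 = 6
  S[Y,Y] = ((2.5)·(2.5) + (-1.5)·(-1.5) + (0.5)·(0.5) + (-1.5)·(-1.5)) / 3 = 11/3 = 3.6667

S is symmetric (S[j,i] = S[i,j]). Assembling:

S = [[10, 6],
 [6, 3.6667]]


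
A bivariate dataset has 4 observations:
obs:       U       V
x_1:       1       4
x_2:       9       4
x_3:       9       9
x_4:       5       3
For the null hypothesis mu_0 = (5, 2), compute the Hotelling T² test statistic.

Step 1 — sample mean vector:
  mean(U) = (1 + 9 + 9 + 5) / 4 = 24/4 = 6
  mean(V) = (4 + 4 + 9 + 3) / 4 = 20/4 = 5
  x̄ = (6, 5),  deviation x̄ - mu_0 = (6, 5) - (5, 2) = (1, 3).

Step 2 — sample covariance matrix, S[i,j] = (1/(n-1)) · Σ_k (x_{k,i} - mean_i) · (x_{k,j} - mean_j), divisor n-1 = 3:
  S[U,U] = ((-5)·(-5) + (3)·(3) + (3)·(3) + (-1)·(-1)) / 3 = 44/3 = 14.6667
  S[U,V] = ((-5)·(-1) + (3)·(-1) + (3)·(4) + (-1)·(-2)) / 3 = 16/3 = 5.3333
  S[V,V] = ((-1)·(-1) + (-1)·(-1) + (4)·(4) + (-2)·(-2)) / 3 = 22/3 = 7.3333
  S = [[14.6667, 5.3333],
 [5.3333, 7.3333]].

Step 3 — invert S. det(S) = 14.6667·7.3333 - (5.3333)² = 79.1111.
  S^{-1} = (1/det) · [[d, -b], [-b, a]] = [[0.0927, -0.0674],
 [-0.0674, 0.1854]].

Step 4 — quadratic form (x̄ - mu_0)^T · S^{-1} · (x̄ - mu_0):
  S^{-1} · (x̄ - mu_0) = (-0.1096, 0.4888),
  (x̄ - mu_0)^T · [...] = (1)·(-0.1096) + (3)·(0.4888) = 1.3567.

Step 5 — scale by n: T² = 4 · 1.3567 = 5.427.

T² ≈ 5.427
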